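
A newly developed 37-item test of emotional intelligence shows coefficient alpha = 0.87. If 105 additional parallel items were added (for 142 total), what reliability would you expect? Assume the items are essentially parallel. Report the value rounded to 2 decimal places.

Length ratio n = 142/37 = 3.8378
r_new = 3.8378·0.87 / [1 + (3.8378 − 1)·0.87]
r_new = 3.3389 / 3.4689 ≈ 0.9625

0.96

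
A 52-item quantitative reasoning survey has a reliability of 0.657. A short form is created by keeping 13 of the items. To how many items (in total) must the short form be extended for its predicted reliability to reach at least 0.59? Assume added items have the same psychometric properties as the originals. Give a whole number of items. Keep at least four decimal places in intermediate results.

40

Short-form reliability: n = 13/52 = 0.2500; r_13 = n·r/(1+(n−1)r) ≈ 0.3238
Length factor from the short form to reach 0.59: n' = 0.59(1 − 0.3238) / [0.3238(1 − 0.59)] ≈ 3.0052
Total items = 3.0052 × 13 = 39.07, rounded up to 40.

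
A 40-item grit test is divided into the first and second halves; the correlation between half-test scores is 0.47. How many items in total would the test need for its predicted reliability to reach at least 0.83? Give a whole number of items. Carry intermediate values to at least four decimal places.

r_full = 2(0.47)/(1 + 0.47) = 0.6395
Solve Spearman-Brown for n: n = 0.83(1 − 0.6395) / [0.6395(1 − 0.83)] = 2.7523
Items = 2.7523 × 40 ≈ 110.09 → 111

111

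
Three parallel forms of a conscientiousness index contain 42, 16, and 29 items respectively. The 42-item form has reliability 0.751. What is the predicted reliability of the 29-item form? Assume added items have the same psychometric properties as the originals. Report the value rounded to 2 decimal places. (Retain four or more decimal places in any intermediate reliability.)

The 16-item form is not needed; work directly from the 42-item form with n = 29/42 = 0.6905.
r_{29} = n·r / (1 + (n − 1)·r) = 0.5186 / 0.7676 ≈ 0.6756

0.68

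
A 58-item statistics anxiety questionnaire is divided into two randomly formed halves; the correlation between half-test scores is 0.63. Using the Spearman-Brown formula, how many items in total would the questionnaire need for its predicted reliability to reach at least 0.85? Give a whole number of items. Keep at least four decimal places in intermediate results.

Corrected full-test reliability: r_full = 2 × 0.63 / (1 + 0.63) ≈ 0.7730
n = r_tgt(1 − r_full) / [r_full(1 − r_tgt)] = 0.85 × 0.2270 / (0.7730 × 0.15) ≈ 1.6641
Required items = 1.6641 × 58 = 96.52, so 97 items.

97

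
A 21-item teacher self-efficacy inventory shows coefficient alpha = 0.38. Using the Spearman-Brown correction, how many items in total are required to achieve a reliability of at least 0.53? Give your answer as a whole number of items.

39

Rearranging the Spearman-Brown formula for n,
n = r*(1 − r) / [ r (1 − r*) ]
n = 0.53(1 − 0.38) / [0.38(1 − 0.53)]
n = 0.3286 / 0.1786 ≈ 1.8399
Items needed = n × 21 = 1.8399 × 21 ≈ 38.64 → round up to 39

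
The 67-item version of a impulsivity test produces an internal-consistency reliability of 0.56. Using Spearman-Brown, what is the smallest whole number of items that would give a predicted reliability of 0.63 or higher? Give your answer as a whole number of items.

Invert Spearman-Brown to solve for n:
n = r*(1 − r) / [ r (1 − r*) ]
n = 0.63 × (1 − 0.56) / [ 0.56 × (1 − 0.63) ]
n = 0.2772 / 0.2072 ≈ 1.3378
1.3378 × 67 = 89.63 → 90 items

90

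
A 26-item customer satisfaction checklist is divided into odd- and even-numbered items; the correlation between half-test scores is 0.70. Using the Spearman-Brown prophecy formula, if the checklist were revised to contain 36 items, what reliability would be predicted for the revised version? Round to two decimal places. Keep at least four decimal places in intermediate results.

0.87

First correct the split-half correlation to full-test reliability: r_full = 2 × 0.70 / (1 + 0.70) ≈ 0.8235
Then adjust to 36 items: n = 36/26 = 1.3846
r_new = n·r_full / (1 + (n − 1)·r_full) = 1.1402 / 1.3167 ≈ 0.8660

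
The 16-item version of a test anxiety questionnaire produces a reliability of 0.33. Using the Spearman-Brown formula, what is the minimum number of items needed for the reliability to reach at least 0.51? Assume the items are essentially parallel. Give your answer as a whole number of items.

Spearman-Brown solved for the length factor n:
n = r*(1 − r) / [ r (1 − r*) ]
n = 0.51(1 − 0.33) / [0.33(1 − 0.51)]
  = 0.3417 / 0.1617 = 2.1132
2.1132 × 16 = 33.81 → 34 items

34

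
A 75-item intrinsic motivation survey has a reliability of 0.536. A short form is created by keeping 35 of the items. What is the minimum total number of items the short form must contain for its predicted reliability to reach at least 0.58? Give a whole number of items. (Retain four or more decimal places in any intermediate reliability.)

First, r for the 35-item form: n = 35/75 = 0.4667, so r_35 = 0.4667·0.536/(1 + (0.4667 − 1)·0.536) = 0.3503
Then solve for n' with r_old = 0.3503, r_target = 0.58: n' = 0.58(1 − 0.3503)/[0.3503(1 − 0.58)] = 2.5612
Items = 2.5612 × 35 ≈ 89.64 → 90

90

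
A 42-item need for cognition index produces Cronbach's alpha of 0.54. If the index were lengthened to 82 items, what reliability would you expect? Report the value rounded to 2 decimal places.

0.70

n = 82/42 = 1.9524
r_new = 1.9524·0.54 / [1 + (1.9524 − 1)·0.54]
r_new = 1.0543 / 1.5143 ≈ 0.6962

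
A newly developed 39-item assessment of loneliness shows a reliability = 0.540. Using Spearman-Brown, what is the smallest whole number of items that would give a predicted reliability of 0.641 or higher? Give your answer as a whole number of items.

60

Rearranging the Spearman-Brown formula for n,
n = r_target (1 − r_old) / [ r_old (1 − r_target) ]
n = 0.641 × (1 − 0.540) / [ 0.540 × (1 − 0.641) ]
  = 0.294860 / 0.193860 = 1.5210
1.5210 × 39 = 59.32 → 60 items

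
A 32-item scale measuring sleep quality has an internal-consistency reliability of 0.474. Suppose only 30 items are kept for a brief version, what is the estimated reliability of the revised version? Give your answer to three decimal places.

0.458

n = 30/32 = 0.9375
By Spearman-Brown, r_new = n r / (1 + (n − 1) r).
r_new = (0.9375 × 0.474) / (1 + (0.9375 − 1) × 0.474)
r_new = 0.4444 / 0.9704 ≈ 0.4580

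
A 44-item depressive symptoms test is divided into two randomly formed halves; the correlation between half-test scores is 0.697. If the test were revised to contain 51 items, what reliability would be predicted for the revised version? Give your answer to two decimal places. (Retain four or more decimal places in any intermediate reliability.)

0.84

Spearman-Brown correction (n = 2): r_full = 2·0.697/(1 + 0.697) = 0.8214
Then adjust to 51 items: n = 51/44 = 1.1591
r_new = n·r_full / (1 + (n − 1)·r_full) = 0.9521 / 1.1307 ≈ 0.8420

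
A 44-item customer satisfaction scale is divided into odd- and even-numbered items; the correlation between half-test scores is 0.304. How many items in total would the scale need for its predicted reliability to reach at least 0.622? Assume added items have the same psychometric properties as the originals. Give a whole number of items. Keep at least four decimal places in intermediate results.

83

r_full = 2(0.304)/(1 + 0.304) = 0.4663
Solve Spearman-Brown for n: n = 0.622(1 − 0.4663) / [0.4663(1 − 0.622)] = 1.8833
Items = 1.8833 × 44 ≈ 82.87 → 83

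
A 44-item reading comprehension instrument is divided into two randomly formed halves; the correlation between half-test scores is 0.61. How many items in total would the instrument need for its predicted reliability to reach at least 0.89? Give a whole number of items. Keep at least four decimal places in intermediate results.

Corrected full-test reliability: r_full = 2 × 0.61 / (1 + 0.61) ≈ 0.7578
Solve Spearman-Brown for n: n = 0.89(1 − 0.7578) / [0.7578(1 − 0.89)] = 2.5859
Required items = 2.5859 × 44 = 113.78, so 114 items.

114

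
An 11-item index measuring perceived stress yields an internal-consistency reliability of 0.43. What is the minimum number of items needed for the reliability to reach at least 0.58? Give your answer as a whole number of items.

n = 0.58 × (1 − 0.43) / [ 0.43 × (1 − 0.58) ]
  = 0.3306 / 0.1806 = 1.8306
Items needed = n × 11 = 1.8306 × 11 ≈ 20.14 → round up to 21

21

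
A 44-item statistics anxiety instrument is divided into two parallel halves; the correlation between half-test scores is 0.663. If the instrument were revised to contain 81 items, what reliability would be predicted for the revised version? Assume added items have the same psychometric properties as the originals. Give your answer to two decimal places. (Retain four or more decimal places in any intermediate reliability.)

0.88

First correct the split-half correlation to full-test reliability: r_full = 2 × 0.663 / (1 + 0.663) ≈ 0.7974
Then adjust to 81 items: n = 81/44 = 1.8409
r_new = n·r_full / (1 + (n − 1)·r_full) = 1.4679 / 1.6705 ≈ 0.8787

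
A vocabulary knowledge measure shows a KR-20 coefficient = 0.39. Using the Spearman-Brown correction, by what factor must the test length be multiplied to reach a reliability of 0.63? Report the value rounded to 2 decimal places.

2.66

n = 0.63 × (1 − 0.39) / [ 0.39 × (1 − 0.63) ]
n = 0.3843 / 0.1443 ≈ 2.6632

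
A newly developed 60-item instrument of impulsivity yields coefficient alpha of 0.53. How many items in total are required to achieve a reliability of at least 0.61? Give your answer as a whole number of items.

84

Rearranging the Spearman-Brown formula for n,
n = r_target (1 − r_old) / [ r_old (1 − r_target) ]
n = 0.61 × (1 − 0.53) / [ 0.53 × (1 − 0.61) ]
  = 0.2867 / 0.2067 = 1.3870
1.3870 × 60 = 83.22 → 84 items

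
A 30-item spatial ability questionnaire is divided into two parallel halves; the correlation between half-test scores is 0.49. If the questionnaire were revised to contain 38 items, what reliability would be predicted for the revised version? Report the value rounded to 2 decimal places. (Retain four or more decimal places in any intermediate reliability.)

0.71

Spearman-Brown correction (n = 2): r_full = 2·0.49/(1 + 0.49) = 0.6577
Length factor from 30 to 38 items: n = 38/30 = 1.2667
r_new = n·r_full / (1 + (n − 1)·r_full) = 0.8331 / 1.1754 ≈ 0.7088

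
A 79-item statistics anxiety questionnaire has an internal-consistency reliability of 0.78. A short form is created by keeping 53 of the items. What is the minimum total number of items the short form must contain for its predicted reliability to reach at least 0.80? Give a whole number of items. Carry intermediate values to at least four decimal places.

First, r for the 53-item form: n = 53/79 = 0.6709, so r_53 = 0.6709·0.78/(1 + (0.6709 − 1)·0.78) = 0.7040
Length factor from the short form to reach 0.80: n' = 0.80(1 − 0.7040) / [0.7040(1 − 0.80)] ≈ 1.6818
Items = 1.6818 × 53 ≈ 89.14 → 90

90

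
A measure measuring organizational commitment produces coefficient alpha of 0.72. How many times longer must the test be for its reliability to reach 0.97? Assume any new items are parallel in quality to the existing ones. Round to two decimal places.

Rearranging the Spearman-Brown formula for n,
n = r*(1 − r) / [ r (1 − r*) ]
n = 0.97 × (1 − 0.72) / [ 0.72 × (1 − 0.97) ]
n = 0.2716 / 0.0216 ≈ 12.5741

12.57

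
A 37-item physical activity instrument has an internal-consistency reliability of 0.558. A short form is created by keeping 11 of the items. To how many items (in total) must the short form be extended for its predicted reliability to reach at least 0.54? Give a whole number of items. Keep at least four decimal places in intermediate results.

35

First, r for the 11-item form: n = 11/37 = 0.2973, so r_11 = 0.2973·0.558/(1 + (0.2973 − 1)·0.558) = 0.2729
Length factor from the short form to reach 0.54: n' = 0.54(1 − 0.2729) / [0.2729(1 − 0.54)] ≈ 3.1277
Total items = 3.1277 × 11 = 34.40, rounded up to 35.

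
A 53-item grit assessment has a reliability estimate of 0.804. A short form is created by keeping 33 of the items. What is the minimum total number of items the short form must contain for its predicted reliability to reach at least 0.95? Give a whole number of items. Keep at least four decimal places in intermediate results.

First, r for the 33-item form: n = 33/53 = 0.6226, so r_33 = 0.6226·0.804/(1 + (0.6226 − 1)·0.804) = 0.7186
Then solve for n' with r_old = 0.7186, r_target = 0.95: n' = 0.95(1 − 0.7186)/[0.7186(1 − 0.95)] = 7.4403
Items = 7.4403 × 33 ≈ 245.53 → 246

246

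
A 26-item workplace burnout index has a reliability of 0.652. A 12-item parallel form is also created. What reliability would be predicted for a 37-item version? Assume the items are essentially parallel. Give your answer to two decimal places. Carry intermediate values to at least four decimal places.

0.73

The 12-item form is not needed; work directly from the 26-item form with n = 37/26 = 1.4231.
r_{37} = n·r / (1 + (n − 1)·r) = 0.9279 / 1.2759 ≈ 0.7273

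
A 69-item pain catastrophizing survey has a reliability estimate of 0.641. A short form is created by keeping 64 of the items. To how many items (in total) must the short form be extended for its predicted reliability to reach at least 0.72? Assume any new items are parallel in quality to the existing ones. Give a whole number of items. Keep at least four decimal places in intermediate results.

First, r for the 64-item form: n = 64/69 = 0.9275, so r_64 = 0.9275·0.641/(1 + (0.9275 − 1)·0.641) = 0.6235
Then solve for n' with r_old = 0.6235, r_target = 0.72: n' = 0.72(1 − 0.6235)/[0.6235(1 − 0.72)] = 1.5528
Items = 1.5528 × 64 ≈ 99.38 → 100

100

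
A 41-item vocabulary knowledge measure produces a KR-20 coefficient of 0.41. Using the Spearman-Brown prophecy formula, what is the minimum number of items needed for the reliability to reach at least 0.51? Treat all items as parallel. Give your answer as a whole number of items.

Invert Spearman-Brown to solve for n:
n = r*(1 − r) / [ r (1 − r*) ]
n = 0.51 × (1 − 0.41) / [ 0.41 × (1 − 0.51) ]
n = 0.3009 / 0.2009 ≈ 1.4978
1.4978 × 41 = 61.41 → 62 items

62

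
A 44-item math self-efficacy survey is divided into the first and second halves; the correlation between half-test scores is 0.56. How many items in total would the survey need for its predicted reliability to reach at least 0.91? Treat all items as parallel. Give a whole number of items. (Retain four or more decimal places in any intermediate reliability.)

Corrected full-test reliability: r_full = 2 × 0.56 / (1 + 0.56) ≈ 0.7179
n = r_tgt(1 − r_full) / [r_full(1 − r_tgt)] = 0.91 × 0.2821 / (0.7179 × 0.09) ≈ 3.9732
Items = 3.9732 × 44 ≈ 174.82 → 175

175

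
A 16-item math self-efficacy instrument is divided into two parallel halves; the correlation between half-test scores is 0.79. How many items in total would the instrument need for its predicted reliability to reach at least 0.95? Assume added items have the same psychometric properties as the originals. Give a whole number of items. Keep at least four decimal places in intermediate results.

41

r_full = 2(0.79)/(1 + 0.79) = 0.8827
Solve Spearman-Brown for n: n = 0.95(1 − 0.8827) / [0.8827(1 − 0.95)] = 2.5249
Required items = 2.5249 × 16 = 40.40, so 41 items.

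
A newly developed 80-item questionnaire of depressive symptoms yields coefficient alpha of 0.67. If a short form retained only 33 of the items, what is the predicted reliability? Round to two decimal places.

The new length is 33/80 = 0.4125 times the old.
Apply the Spearman-Brown prophecy formula, r' = nr / [1 + (n − 1)r]:
r_new = 0.4125·0.67 / [1 + (0.4125 − 1)·0.67]
r_new = 0.2764 / 0.6064 ≈ 0.4558

0.46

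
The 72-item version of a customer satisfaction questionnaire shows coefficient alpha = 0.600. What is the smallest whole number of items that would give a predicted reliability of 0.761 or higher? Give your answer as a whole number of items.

153

Spearman-Brown solved for the length factor n:
n = r*(1 − r) / [ r (1 − r*) ]
n = 0.761(1 − 0.600) / [0.600(1 − 0.761)]
  = 0.304400 / 0.143400 = 2.1227
2.1227 × 72 = 152.83 → 153 items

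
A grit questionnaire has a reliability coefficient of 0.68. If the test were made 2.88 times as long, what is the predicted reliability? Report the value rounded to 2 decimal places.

0.86

Apply the Spearman-Brown prophecy formula, r' = nr / [1 + (n − 1)r]:
r_new = (2.88 × 0.68) / (1 + (2.88 − 1) × 0.68)
     = 1.9584 / 2.2784 = 0.8596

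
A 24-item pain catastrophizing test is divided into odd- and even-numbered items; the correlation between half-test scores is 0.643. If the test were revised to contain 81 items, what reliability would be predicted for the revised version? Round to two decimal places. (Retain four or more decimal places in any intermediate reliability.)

First correct the split-half correlation to full-test reliability: r_full = 2 × 0.643 / (1 + 0.643) ≈ 0.7827
Length factor from 24 to 81 items: n = 81/24 = 3.3750
r_new = n·r_full / (1 + (n − 1)·r_full) = 2.6416 / 2.8589 ≈ 0.9240

0.92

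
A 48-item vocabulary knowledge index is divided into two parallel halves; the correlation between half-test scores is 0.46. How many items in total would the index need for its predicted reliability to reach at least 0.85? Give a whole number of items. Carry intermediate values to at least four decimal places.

160

r_full = 2(0.46)/(1 + 0.46) = 0.6301
Solve Spearman-Brown for n: n = 0.85(1 − 0.6301) / [0.6301(1 − 0.85)] = 3.3266
Items = 3.3266 × 48 ≈ 159.68 → 160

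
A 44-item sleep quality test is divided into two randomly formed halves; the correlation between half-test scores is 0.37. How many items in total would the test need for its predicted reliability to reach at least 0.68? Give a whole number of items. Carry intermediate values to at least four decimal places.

Corrected full-test reliability: r_full = 2 × 0.37 / (1 + 0.37) ≈ 0.5401
Solve Spearman-Brown for n: n = 0.68(1 − 0.5401) / [0.5401(1 − 0.68)] = 1.8095
Items = 1.8095 × 44 ≈ 79.62 → 80

80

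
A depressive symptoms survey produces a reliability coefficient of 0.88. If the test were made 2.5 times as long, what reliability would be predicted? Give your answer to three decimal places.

Apply the Spearman-Brown prophecy formula, r' = nr / [1 + (n − 1)r]:
r_new = (2.5 × 0.88) / (1 + (2.5 − 1) × 0.88)
r_new = 2.2000 / 2.3200 ≈ 0.9483

0.948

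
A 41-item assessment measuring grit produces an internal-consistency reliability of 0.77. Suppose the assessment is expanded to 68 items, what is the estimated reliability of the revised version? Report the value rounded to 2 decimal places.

0.85

The new length is 68/41 = 1.6585 times the old.
r_new = 1.6585·0.77 / [1 + (1.6585 − 1)·0.77]
     = 1.2770 / 1.5070 = 0.8474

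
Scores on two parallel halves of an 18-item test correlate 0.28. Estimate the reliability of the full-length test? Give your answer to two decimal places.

0.44

The full test is twice the length of either half (n = 2).
r_full = 2r_hh / (1 + r_hh) = 2 × 0.28 / (1 + 0.28)
       = 0.5600 / 1.2800 = 0.4375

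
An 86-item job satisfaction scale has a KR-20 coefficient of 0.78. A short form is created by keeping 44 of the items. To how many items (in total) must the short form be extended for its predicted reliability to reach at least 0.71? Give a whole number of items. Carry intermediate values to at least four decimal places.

60

Short-form reliability: n = 44/86 = 0.5116; r_44 = n·r/(1+(n−1)r) ≈ 0.6446
Then solve for n' with r_old = 0.6446, r_target = 0.71: n' = 0.71(1 − 0.6446)/[0.6446(1 − 0.71)] = 1.3499
Items = 1.3499 × 44 ≈ 59.40 → 60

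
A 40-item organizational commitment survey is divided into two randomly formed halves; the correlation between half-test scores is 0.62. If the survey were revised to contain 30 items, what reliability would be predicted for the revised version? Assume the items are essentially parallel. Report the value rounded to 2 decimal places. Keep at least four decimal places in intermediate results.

0.71

Spearman-Brown correction (n = 2): r_full = 2·0.62/(1 + 0.62) = 0.7654
Then adjust to 30 items: n = 30/40 = 0.7500
r_new = n·r_full / (1 + (n − 1)·r_full) = 0.5740 / 0.8086 ≈ 0.7099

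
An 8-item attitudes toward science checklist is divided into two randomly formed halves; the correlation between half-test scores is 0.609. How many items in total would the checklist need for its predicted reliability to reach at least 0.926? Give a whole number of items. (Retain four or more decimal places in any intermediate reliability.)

Corrected full-test reliability: r_full = 2 × 0.609 / (1 + 0.609) ≈ 0.7570
Solve Spearman-Brown for n: n = 0.926(1 − 0.7570) / [0.7570(1 − 0.926)] = 4.0169
Items = 4.0169 × 8 ≈ 32.14 → 33

33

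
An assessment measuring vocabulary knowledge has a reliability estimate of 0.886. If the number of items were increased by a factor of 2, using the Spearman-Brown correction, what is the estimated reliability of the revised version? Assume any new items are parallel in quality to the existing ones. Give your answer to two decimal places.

0.94

Apply the Spearman-Brown prophecy formula, r' = nr / [1 + (n − 1)r]:
r_new = 2·0.886 / [1 + (2 − 1)·0.886]
     = 1.7720 / 1.8860 = 0.9396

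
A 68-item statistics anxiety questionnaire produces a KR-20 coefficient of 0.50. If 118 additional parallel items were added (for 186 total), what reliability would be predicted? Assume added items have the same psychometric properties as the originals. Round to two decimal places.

Length ratio n = 186/68 = 2.7353
r_new = (2.7353 × 0.50) / (1 + (2.7353 − 1) × 0.50)
     = 1.3677 / 1.8677 = 0.7323

0.73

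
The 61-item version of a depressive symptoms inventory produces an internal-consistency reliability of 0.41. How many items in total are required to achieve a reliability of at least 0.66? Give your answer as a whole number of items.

Rearranging the Spearman-Brown formula for n,
n = r_target (1 − r_old) / [ r_old (1 − r_target) ]
n = 0.66 × (1 − 0.41) / [ 0.41 × (1 − 0.66) ]
n = 0.3894 / 0.1394 ≈ 2.7934
2.7934 × 61 = 170.40 → 171 items

171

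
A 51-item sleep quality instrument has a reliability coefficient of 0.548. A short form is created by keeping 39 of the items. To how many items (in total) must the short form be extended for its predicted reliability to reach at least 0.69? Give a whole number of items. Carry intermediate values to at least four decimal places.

94

First, r for the 39-item form: n = 39/51 = 0.7647, so r_39 = 0.7647·0.548/(1 + (0.7647 − 1)·0.548) = 0.4811
Then solve for n' with r_old = 0.4811, r_target = 0.69: n' = 0.69(1 − 0.4811)/[0.4811(1 − 0.69)] = 2.4007
Items = 2.4007 × 39 ≈ 93.63 → 94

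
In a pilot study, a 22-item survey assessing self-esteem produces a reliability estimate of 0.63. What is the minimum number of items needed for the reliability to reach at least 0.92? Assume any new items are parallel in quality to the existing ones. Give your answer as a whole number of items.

149

n = [0.92 × 0.37] / [0.63 × 0.08]
n = 0.3404 / 0.0504 ≈ 6.7540
Items needed = n × 22 = 6.7540 × 22 ≈ 148.59 → round up to 149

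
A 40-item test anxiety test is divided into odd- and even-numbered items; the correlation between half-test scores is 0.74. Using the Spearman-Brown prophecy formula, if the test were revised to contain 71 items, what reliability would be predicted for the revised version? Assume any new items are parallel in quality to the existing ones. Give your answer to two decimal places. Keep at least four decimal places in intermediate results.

Spearman-Brown correction (n = 2): r_full = 2·0.74/(1 + 0.74) = 0.8506
Length factor from 40 to 71 items: n = 71/40 = 1.7750
r_new = n·r_full / (1 + (n − 1)·r_full) = 1.5098 / 1.6592 ≈ 0.9100

0.91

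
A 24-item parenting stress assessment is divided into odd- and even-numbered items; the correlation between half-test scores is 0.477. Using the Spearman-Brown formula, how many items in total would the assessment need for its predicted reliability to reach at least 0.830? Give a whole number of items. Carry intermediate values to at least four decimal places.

r_full = 2(0.477)/(1 + 0.477) = 0.6459
n = r_tgt(1 − r_full) / [r_full(1 − r_tgt)] = 0.830 × 0.3541 / (0.6459 × 0.170) ≈ 2.6766
Required items = 2.6766 × 24 = 64.24, so 65 items.

65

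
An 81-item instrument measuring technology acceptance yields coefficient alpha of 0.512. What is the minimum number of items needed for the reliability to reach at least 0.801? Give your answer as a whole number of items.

311

Invert Spearman-Brown to solve for n:
n = r*(1 − r) / [ r (1 − r*) ]
n = 0.801 × (1 − 0.512) / [ 0.512 × (1 − 0.801) ]
  = 0.390888 / 0.101888 = 3.8364
Items needed = n × 81 = 3.8364 × 81 ≈ 310.75 → round up to 311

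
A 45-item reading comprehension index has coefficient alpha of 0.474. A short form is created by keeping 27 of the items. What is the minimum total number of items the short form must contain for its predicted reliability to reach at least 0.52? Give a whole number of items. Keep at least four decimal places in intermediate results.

55

Short-form reliability: n = 27/45 = 0.6000; r_27 = n·r/(1+(n−1)r) ≈ 0.3509
Then solve for n' with r_old = 0.3509, r_target = 0.52: n' = 0.52(1 − 0.3509)/[0.3509(1 − 0.52)] = 2.0040
Items = 2.0040 × 27 ≈ 54.11 → 55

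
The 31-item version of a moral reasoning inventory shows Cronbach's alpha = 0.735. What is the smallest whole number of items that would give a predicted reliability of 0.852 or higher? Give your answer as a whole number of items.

65

n = 0.852(1 − 0.735) / [0.735(1 − 0.852)]
  = 0.225780 / 0.108780 = 2.0756
Items needed = n × 31 = 2.0756 × 31 ≈ 64.34 → round up to 65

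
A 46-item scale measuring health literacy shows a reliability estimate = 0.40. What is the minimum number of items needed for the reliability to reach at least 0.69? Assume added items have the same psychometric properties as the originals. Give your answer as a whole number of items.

154

n = [0.69 × 0.60] / [0.40 × 0.31]
  = 0.4140 / 0.1240 = 3.3387
Items needed = n × 46 = 3.3387 × 46 ≈ 153.58 → round up to 154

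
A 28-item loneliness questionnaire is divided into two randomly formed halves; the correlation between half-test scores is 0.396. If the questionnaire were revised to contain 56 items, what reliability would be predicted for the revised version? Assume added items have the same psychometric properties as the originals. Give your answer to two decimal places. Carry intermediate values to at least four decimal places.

Spearman-Brown correction (n = 2): r_full = 2·0.396/(1 + 0.396) = 0.5673
Length factor from 28 to 56 items: n = 56/28 = 2.0000
r_new = n·r_full / (1 + (n − 1)·r_full) = 1.1346 / 1.5673 ≈ 0.7239

0.72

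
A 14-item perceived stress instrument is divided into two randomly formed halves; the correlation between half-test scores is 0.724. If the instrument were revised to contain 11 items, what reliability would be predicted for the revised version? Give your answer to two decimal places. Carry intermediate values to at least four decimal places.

0.80

Spearman-Brown correction (n = 2): r_full = 2·0.724/(1 + 0.724) = 0.8399
Length factor from 14 to 11 items: n = 11/14 = 0.7857
r_new = n·r_full / (1 + (n − 1)·r_full) = 0.6599 / 0.8200 ≈ 0.8048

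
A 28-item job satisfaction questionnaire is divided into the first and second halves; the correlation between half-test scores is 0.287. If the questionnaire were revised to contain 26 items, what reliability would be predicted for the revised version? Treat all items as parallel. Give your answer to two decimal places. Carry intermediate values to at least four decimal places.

0.43

First correct the split-half correlation to full-test reliability: r_full = 2 × 0.287 / (1 + 0.287) ≈ 0.4460
Length factor from 28 to 26 items: n = 26/28 = 0.9286
r_new = n·r_full / (1 + (n − 1)·r_full) = 0.4142 / 0.9682 ≈ 0.4278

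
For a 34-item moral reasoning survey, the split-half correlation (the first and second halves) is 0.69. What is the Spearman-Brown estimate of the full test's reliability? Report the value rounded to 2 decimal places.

0.82

r_full = 2r_hh / (1 + r_hh) = 2 × 0.69 / (1 + 0.69)
r_full = 1.3800 / 1.6900 ≈ 0.8166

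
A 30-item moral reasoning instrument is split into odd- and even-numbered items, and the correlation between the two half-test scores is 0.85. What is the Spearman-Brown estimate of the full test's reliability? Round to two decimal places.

Each half is half the length of the full test, so the full test is n = 2 times a half.
r_full = 2r_hh / (1 + r_hh) = 2 × 0.85 / (1 + 0.85)
r_full = 1.7000 / 1.8500 ≈ 0.9189

0.92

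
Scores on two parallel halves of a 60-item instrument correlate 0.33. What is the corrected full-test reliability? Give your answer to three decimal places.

Each half is half the length of the full test, so the full test is n = 2 times a half.
r_full = 2(0.33) / (1 + 0.33)
       = 0.6600 / 1.3300 = 0.4962

0.496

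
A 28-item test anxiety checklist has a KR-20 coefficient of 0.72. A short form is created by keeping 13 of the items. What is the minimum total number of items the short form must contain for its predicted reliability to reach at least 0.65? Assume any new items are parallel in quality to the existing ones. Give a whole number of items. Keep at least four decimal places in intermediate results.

First, r for the 13-item form: n = 13/28 = 0.4643, so r_13 = 0.4643·0.72/(1 + (0.4643 − 1)·0.72) = 0.5442
Then solve for n' with r_old = 0.5442, r_target = 0.65: n' = 0.65(1 − 0.5442)/[0.5442(1 − 0.65)] = 1.5555
Items = 1.5555 × 13 ≈ 20.22 → 21

21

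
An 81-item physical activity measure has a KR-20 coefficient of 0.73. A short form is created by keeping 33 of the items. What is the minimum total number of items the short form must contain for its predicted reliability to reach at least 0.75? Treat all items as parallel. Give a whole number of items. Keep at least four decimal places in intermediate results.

Short-form reliability: n = 33/81 = 0.4074; r_33 = n·r/(1+(n−1)r) ≈ 0.5241
Length factor from the short form to reach 0.75: n' = 0.75(1 − 0.5241) / [0.5241(1 − 0.75)] ≈ 2.7241
Total items = 2.7241 × 33 = 89.90, rounded up to 90.

90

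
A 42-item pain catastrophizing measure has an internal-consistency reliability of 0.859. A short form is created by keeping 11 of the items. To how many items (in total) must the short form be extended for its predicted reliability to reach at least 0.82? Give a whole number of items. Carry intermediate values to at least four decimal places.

Short-form reliability: n = 11/42 = 0.2619; r_11 = n·r/(1+(n−1)r) ≈ 0.6147
Then solve for n' with r_old = 0.6147, r_target = 0.82: n' = 0.82(1 − 0.6147)/[0.6147(1 − 0.82)] = 2.8555
Items = 2.8555 × 11 ≈ 31.41 → 32

32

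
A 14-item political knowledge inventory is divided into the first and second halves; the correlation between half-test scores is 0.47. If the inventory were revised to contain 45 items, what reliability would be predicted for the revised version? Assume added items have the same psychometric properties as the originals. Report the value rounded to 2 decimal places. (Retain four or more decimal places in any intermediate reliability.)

First correct the split-half correlation to full-test reliability: r_full = 2 × 0.47 / (1 + 0.47) ≈ 0.6395
Then adjust to 45 items: n = 45/14 = 3.2143
r_new = n·r_full / (1 + (n − 1)·r_full) = 2.0555 / 2.4160 ≈ 0.8508

0.85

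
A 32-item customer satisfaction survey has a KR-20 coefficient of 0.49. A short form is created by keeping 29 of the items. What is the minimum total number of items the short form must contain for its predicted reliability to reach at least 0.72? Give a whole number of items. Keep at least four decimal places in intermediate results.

Short-form reliability: n = 29/32 = 0.9062; r_29 = n·r/(1+(n−1)r) ≈ 0.4654
Length factor from the short form to reach 0.72: n' = 0.72(1 − 0.4654) / [0.4654(1 − 0.72)] ≈ 2.9538
Total items = 2.9538 × 29 = 85.66, rounded up to 86.

86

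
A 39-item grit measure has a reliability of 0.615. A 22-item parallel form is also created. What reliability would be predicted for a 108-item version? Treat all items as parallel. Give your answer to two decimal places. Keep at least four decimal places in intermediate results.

0.82

Only the ratio of lengths matters: n = 108/39 = 2.7692
r_{108} = n·r / (1 + (n − 1)·r) = 1.7031 / 2.0881 ≈ 0.8156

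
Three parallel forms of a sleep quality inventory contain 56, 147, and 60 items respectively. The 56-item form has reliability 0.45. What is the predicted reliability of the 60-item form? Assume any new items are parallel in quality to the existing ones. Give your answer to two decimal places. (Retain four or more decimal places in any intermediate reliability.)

0.47

The 147-item form is not needed; work directly from the 56-item form with n = 60/56 = 1.0714.
r_{60} = n·r / (1 + (n − 1)·r) = 0.4821 / 1.0321 ≈ 0.4671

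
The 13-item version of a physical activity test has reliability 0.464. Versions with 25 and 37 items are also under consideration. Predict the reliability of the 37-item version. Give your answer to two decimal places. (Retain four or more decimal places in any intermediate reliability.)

Only the ratio of lengths matters: n = 37/13 = 2.8462
r_{37} = n·r / (1 + (n − 1)·r) = 1.3206 / 1.8566 ≈ 0.7113

0.71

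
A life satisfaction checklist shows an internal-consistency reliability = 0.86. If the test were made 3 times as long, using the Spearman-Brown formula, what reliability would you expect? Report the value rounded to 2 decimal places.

0.95

r_new = 3·0.86 / [1 + (3 − 1)·0.86]
     = 2.5800 / 2.7200 = 0.9485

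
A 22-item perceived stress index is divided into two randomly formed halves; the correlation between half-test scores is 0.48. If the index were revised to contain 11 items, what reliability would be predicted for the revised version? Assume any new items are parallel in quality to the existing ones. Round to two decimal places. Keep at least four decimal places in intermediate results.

Full-test reliability from the split-half r: r_full = 2(0.48)/(1 + 0.48) = 0.6486
Length factor from 22 to 11 items: n = 11/22 = 0.5000
r_new = n·r_full / (1 + (n − 1)·r_full) = 0.3243 / 0.6757 ≈ 0.4799

0.48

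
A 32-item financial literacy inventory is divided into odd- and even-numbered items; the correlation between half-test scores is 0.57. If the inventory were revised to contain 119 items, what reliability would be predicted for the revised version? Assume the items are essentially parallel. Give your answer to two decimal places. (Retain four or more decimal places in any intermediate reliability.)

0.91

First correct the split-half correlation to full-test reliability: r_full = 2 × 0.57 / (1 + 0.57) ≈ 0.7261
Length factor from 32 to 119 items: n = 119/32 = 3.7188
r_new = n·r_full / (1 + (n − 1)·r_full) = 2.7002 / 2.9741 ≈ 0.9079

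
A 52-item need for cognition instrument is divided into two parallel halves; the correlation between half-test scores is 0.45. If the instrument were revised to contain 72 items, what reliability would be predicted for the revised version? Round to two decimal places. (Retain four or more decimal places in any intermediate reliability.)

First correct the split-half correlation to full-test reliability: r_full = 2 × 0.45 / (1 + 0.45) ≈ 0.6207
Length factor from 52 to 72 items: n = 72/52 = 1.3846
r_new = n·r_full / (1 + (n − 1)·r_full) = 0.8594 / 1.2387 ≈ 0.6938

0.69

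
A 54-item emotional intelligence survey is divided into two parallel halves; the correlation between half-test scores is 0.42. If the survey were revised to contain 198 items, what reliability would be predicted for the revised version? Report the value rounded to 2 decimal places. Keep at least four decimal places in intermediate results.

Full-test reliability from the split-half r: r_full = 2(0.42)/(1 + 0.42) = 0.5915
Length factor from 54 to 198 items: n = 198/54 = 3.6667
r_new = n·r_full / (1 + (n − 1)·r_full) = 2.1689 / 2.5774 ≈ 0.8415

0.84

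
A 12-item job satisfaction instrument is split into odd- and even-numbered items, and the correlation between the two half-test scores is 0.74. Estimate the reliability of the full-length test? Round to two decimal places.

0.85

The full test is twice the length of either half (n = 2).
r_full = 2r_hh / (1 + r_hh) = 2 × 0.74 / (1 + 0.74)
       = 1.4800 / 1.7400 = 0.8506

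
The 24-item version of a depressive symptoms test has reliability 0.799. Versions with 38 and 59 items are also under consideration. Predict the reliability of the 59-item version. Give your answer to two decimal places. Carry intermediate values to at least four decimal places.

0.91

The 38-item form is not needed; work directly from the 24-item form with n = 59/24 = 2.4583.
r_{59} = n·r / (1 + (n − 1)·r) = 1.9642 / 2.1652 ≈ 0.9072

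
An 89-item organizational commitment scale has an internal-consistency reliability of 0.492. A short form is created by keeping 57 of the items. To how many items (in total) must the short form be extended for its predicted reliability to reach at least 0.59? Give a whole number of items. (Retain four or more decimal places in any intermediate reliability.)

First, r for the 57-item form: n = 57/89 = 0.6404, so r_57 = 0.6404·0.492/(1 + (0.6404 − 1)·0.492) = 0.3828
Length factor from the short form to reach 0.59: n' = 0.59(1 − 0.3828) / [0.3828(1 − 0.59)] ≈ 2.3202
Items = 2.3202 × 57 ≈ 132.25 → 133

133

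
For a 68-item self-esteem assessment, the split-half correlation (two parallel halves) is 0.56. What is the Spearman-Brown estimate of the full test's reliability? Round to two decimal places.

0.72

r_full = 2(0.56) / (1 + 0.56)
r_full = 1.1200 / 1.5600 ≈ 0.7179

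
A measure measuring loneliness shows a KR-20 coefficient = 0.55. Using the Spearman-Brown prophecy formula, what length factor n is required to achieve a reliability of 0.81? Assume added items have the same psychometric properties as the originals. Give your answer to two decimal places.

3.49

Spearman-Brown solved for the length factor n:
n = r_target (1 − r_old) / [ r_old (1 − r_target) ]
n = 0.81(1 − 0.55) / [0.55(1 − 0.81)]
n = 0.3645 / 0.1045 ≈ 3.4880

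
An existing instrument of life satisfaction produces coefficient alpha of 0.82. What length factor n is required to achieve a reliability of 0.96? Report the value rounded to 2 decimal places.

Spearman-Brown solved for the length factor n:
n = r*(1 − r) / [ r (1 − r*) ]
n = 0.96(1 − 0.82) / [0.82(1 − 0.96)]
n = 0.1728 / 0.0328 ≈ 5.2683

5.27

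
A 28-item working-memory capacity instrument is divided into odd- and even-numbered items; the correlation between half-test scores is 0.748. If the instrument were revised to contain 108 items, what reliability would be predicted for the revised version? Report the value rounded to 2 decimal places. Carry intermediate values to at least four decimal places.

0.96

First correct the split-half correlation to full-test reliability: r_full = 2 × 0.748 / (1 + 0.748) ≈ 0.8558
Then adjust to 108 items: n = 108/28 = 3.8571
r_new = n·r_full / (1 + (n − 1)·r_full) = 3.3009 / 3.4451 ≈ 0.9581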